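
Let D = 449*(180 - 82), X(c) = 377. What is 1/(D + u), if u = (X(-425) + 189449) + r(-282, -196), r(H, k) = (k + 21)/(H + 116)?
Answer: 166/38815623 ≈ 4.2766e-6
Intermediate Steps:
r(H, k) = (21 + k)/(116 + H)
u = 31511291/166 (u = (377 + 189449) + (21 - 196)/(116 - 282) = 189826 - 175/(-166) = 189826 - 1/166*(-175) = 189826 + 175/166 = 31511291/166 ≈ 1.8983e+5)
D = 44002 (D = 449*98 = 44002)
1/(D + u) = 1/(44002 + 31511291/166) = 1/(38815623/166) = 166/38815623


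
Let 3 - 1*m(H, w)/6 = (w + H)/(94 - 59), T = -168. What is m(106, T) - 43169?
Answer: -1509913/35 ≈ -43140.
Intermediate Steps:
m(H, w) = 18 - 6*H/35 - 6*w/35 (m(H, w) = 18 - 6*(w + H)/(94 - 59) = 18 - 6*(H + w)/35 = 18 - 6*(H/35 + w/35) = 18 + (-6*H/35 - 6*w/35) = 18 - 6*H/35 - 6*w/35)
m(106, T) - 43169 = (18 - 6/35*106 - 6/35*(-168)) - 43169 = (18 - 636/35 + 144/5) - 43169 = 1002/35 - 43169 = -1509913/35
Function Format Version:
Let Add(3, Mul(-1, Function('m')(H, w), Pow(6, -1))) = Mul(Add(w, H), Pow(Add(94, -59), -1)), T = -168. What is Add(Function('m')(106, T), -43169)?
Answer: Rational(-1509913, 35) ≈ -43140.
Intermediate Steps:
Function('m')(H, w) = Add(18, Mul(Rational(-6, 35), H), Mul(Rational(-6, 35), w)) (Function('m')(H, w) = Add(18, Mul(-6, Mul(Add(w, H), Pow(Add(94, -59), -1)))) = Add(18, Mul(-6, Mul(Add(H, w), Pow(35, -1)))) = Add(18, Mul(-6, Mul(Add(H, w), Rational(1, 35)))) = Add(18, Mul(-6, Add(Mul(Rational(1, 35), H), Mul(Rational(1, 35), w)))) = Add(18, Add(Mul(Rational(-6, 35), H), Mul(Rational(-6, 35), w))) = Add(18, Mul(Rational(-6, 35), H), Mul(Rational(-6, 35), w)))
Add(Function('m')(106, T), -43169) = Add(Add(18, Mul(Rational(-6, 35), 106), Mul(Rational(-6, 35), -168)), -43169) = Add(Add(18, Rational(-636, 35), Rational(144, 5)), -43169) = Add(Rational(1002, 35), -43169) = Rational(-1509913, 35)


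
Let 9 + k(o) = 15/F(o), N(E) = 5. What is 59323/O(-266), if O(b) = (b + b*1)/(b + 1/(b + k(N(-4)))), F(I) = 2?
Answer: 2110593694/71155 ≈ 29662.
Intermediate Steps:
k(o) = -3/2 (k(o) = -9 + 15/2 = -3/2)
O(b) = 2*b/(b + 1/(-3/2 + b)) (O(b) = (b + b*1)/(b + 1/(b - 3/2)) = (b + b)/(b + 1/(-3/2 + b)) = (2*b)/(b + 1/(-3/2 + b)) = 2*b/(b + 1/(-3/2 + b)))
59323/O(-266) = 59323/((2*(-266)*(-3 + 2*(-266))/(2 - 3*(-266) + 2*(-266)²))) = 59323/((2*(-266)*(-3 - 532)/(2 + 798 + 2*70756))) = 59323/((2*(-266)*(-535)/(2 + 798 + 141512))) = 59323/((2*(-266)*(-535)/142312)) = 59323/((2*(-266)*(1/142312)*(-535))) = 59323/(71155/35578) = 59323*(35578/71155) = 2110593694/71155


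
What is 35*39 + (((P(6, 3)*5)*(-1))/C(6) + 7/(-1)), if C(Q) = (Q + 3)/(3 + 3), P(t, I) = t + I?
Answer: 1328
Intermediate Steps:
P(t, I) = I + t
C(Q) = ½ + Q/6 (C(Q) = (3 + Q)/6 = (3 + Q)*(⅙) = ½ + Q/6)
35*39 + (((P(6, 3)*5)*(-1))/C(6) + 7/(-1)) = 35*39 + ((((3 + 6)*5)*(-1))/(½ + (⅙)*6) + 7/(-1)) = 1365 + (((9*5)*(-1))/(½ + 1) + 7*(-1)) = 1365 + ((45*(-1))/(3/2) - 7) = 1365 + (-45*⅔ - 7) = 1365 + (-30 - 7) = 1365 - 37 = 1328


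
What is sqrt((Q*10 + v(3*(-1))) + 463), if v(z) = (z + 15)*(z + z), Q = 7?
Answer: sqrt(461) ≈ 21.471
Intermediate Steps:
v(z) = 2*z*(15 + z) (v(z) = (15 + z)*(2*z) = 2*z*(15 + z))
sqrt((Q*10 + v(3*(-1))) + 463) = sqrt((7*10 + 2*(3*(-1))*(15 + 3*(-1))) + 463) = sqrt((70 + 2*(-3)*(15 - 3)) + 463) = sqrt((70 + 2*(-3)*12) + 463) = sqrt((70 - 72) + 463) = sqrt(-2 + 463) = sqrt(461)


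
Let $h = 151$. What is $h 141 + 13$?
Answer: $21304$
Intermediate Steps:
$h 141 + 13 = 151 \cdot 141 + 13 = 21291 + 13 = 21304$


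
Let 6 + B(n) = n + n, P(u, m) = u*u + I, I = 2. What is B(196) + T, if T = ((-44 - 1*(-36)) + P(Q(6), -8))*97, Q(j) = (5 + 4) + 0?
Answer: 7661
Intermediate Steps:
Q(j) = 9 (Q(j) = 9 + 0 = 9)
P(u, m) = 2 + u² (P(u, m) = u*u + 2 = u² + 2 = 2 + u²)
T = 7275 (T = ((-44 - 1*(-36)) + (2 + 9²))*97 = ((-44 + 36) + (2 + 81))*97 = (-8 + 83)*97 = 75*97 = 7275)
B(n) = -6 + 2*n (B(n) = -6 + (n + n) = -6 + 2*n)
B(196) + T = (-6 + 2*196) + 7275 = (-6 + 392) + 7275 = 386 + 7275 = 7661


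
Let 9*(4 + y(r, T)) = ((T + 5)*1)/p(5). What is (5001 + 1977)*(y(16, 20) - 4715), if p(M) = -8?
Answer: -395179259/12 ≈ -3.2932e+7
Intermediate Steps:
y(r, T) = -293/72 - T/72 (y(r, T) = -4 + (((T + 5)*1)/(-8))/9 = -4 + (((5 + T)*1)*(-1/8))/9 = -4 + ((5 + T)*(-1/8))/9 = -4 + (-5/8 - T/8)/9 = -4 + (-5/72 - T/72) = -293/72 - T/72)
(5001 + 1977)*(y(16, 20) - 4715) = (5001 + 1977)*((-293/72 - 1/72*20) - 4715) = 6978*((-293/72 - 5/18) - 4715) = 6978*(-313/72 - 4715) = 6978*(-339793/72) = -395179259/12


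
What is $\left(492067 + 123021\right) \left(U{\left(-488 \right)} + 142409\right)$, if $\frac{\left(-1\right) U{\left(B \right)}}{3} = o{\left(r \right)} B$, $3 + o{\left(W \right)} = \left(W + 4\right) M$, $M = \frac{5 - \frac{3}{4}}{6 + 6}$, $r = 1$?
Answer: $86487216136$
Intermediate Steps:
$M = \frac{17}{48}$ ($M = \frac{5 - \frac{3}{4}}{12} = \left(5 - \frac{3}{4}\right) \frac{1}{12} = \frac{17}{4} \cdot \frac{1}{12} = \frac{17}{48} \approx 0.35417$)
$o{\left(W \right)} = - \frac{19}{12} + \frac{17 W}{48}$ ($o{\left(W \right)} = -3 + \left(W + 4\right) \frac{17}{48} = -3 + \left(4 + W\right) \frac{17}{48} = -3 + \left(\frac{17}{12} + \frac{17 W}{48}\right) = - \frac{19}{12} + \frac{17 W}{48}$)
$U{\left(B \right)} = \frac{59 B}{16}$ ($U{\left(B \right)} = - 3 \left(- \frac{19}{12} + \frac{17}{48} \cdot 1\right) B = - 3 \left(- \frac{19}{12} + \frac{17}{48}\right) B = - 3 \left(- \frac{59 B}{48}\right) = \frac{59 B}{16}$)
$\left(492067 + 123021\right) \left(U{\left(-488 \right)} + 142409\right) = \left(492067 + 123021\right) \left(\frac{59}{16} \left(-488\right) + 142409\right) = 615088 \left(- \frac{3599}{2} + 142409\right) = 615088 \cdot \frac{281219}{2} = 86487216136$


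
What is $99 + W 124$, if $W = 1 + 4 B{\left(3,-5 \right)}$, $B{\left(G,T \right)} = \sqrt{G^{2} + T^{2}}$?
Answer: $223 + 496 \sqrt{34} \approx 3115.2$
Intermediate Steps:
$W = 1 + 4 \sqrt{34}$ ($W = 1 + 4 \sqrt{3^{2} + \left(-5\right)^{2}} = 1 + 4 \sqrt{9 + 25} = 1 + 4 \sqrt{34} \approx 24.324$)
$99 + W 124 = 99 + \left(1 + 4 \sqrt{34}\right) 124 = 99 + \left(124 + 496 \sqrt{34}\right) = 223 + 496 \sqrt{34}$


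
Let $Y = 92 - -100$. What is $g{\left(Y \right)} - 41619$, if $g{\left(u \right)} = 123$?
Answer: $-41496$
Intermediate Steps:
$Y = 192$ ($Y = 92 + 100 = 192$)
$g{\left(Y \right)} - 41619 = 123 - 41619 = -41496$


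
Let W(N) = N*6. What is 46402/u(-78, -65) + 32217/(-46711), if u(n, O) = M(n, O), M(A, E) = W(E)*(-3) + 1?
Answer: 2129757715/54698581 ≈ 38.936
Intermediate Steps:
W(N) = 6*N
M(A, E) = 1 - 18*E (M(A, E) = (6*E)*(-3) + 1 = -18*E + 1 = 1 - 18*E)
u(n, O) = 1 - 18*O
46402/u(-78, -65) + 32217/(-46711) = 46402/(1 - 18*(-65)) + 32217/(-46711) = 46402/(1 + 1170) + 32217*(-1/46711) = 46402/1171 - 32217/46711 = 2129757715/54698581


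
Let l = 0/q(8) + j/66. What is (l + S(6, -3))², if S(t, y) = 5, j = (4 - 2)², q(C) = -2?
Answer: 27889/1089 ≈ 25.610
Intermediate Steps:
j = 4 (j = 2² = 4)
l = 2/33 (l = 0/(-2) + 4/66 = 0*(-½) + 4*(1/66) = 0 + 2/33 = 2/33 ≈ 0.060606)
(l + S(6, -3))² = (2/33 + 5)² = (167/33)² = 27889/1089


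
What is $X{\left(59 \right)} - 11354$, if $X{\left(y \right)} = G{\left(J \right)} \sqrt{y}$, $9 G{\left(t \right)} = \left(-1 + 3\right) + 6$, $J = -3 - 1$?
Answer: $-11354 + \frac{8 \sqrt{59}}{9} \approx -11347.0$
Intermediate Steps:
$J = -4$ ($J = -3 - 1 = -4$)
$G{\left(t \right)} = \frac{8}{9}$ ($G{\left(t \right)} = \frac{\left(-1 + 3\right) + 6}{9} = \frac{2 + 6}{9} = \frac{1}{9} \cdot 8 = \frac{8}{9}$)
$X{\left(y \right)} = \frac{8 \sqrt{y}}{9}$
$X{\left(59 \right)} - 11354 = \frac{8 \sqrt{59}}{9} - 11354 = -11354 + \frac{8 \sqrt{59}}{9}$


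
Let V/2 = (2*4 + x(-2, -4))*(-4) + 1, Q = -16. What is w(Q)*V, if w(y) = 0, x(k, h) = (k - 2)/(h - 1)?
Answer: 0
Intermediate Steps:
x(k, h) = (-2 + k)/(-1 + h)
V = -342/5 (V = 2*((2*4 + (-2 - 2)/(-1 - 4))*(-4) + 1) = 2*((8 - 4/(-5))*(-4) + 1) = 2*((8 - ⅕*(-4))*(-4) + 1) = 2*((8 + ⅘)*(-4) + 1) = 2*((44/5)*(-4) + 1) = 2*(-176/5 + 1) = 2*(-171/5) = -342/5 ≈ -68.400)
w(Q)*V = 0*(-342/5) = 0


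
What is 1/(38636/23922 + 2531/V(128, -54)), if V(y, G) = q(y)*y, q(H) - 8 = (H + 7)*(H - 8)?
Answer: 24814577664/40107859723 ≈ 0.61870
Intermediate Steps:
q(H) = 8 + (-8 + H)*(7 + H) (q(H) = 8 + (H + 7)*(H - 8) = 8 + (7 + H)*(-8 + H) = 8 + (-8 + H)*(7 + H))
V(y, G) = y*(-48 + y**2 - y) (V(y, G) = (-48 + y**2 - y)*y = y*(-48 + y**2 - y))
1/(38636/23922 + 2531/V(128, -54)) = 1/(38636/23922 + 2531/((128*(-48 + 128**2 - 1*128)))) = 1/(38636*(1/23922) + 2531/((128*(-48 + 16384 - 128)))) = 1/(19318/11961 + 2531/((128*16208))) = 1/(19318/11961 + 2531/2074624) = 1/(40107859723/24814577664) = 24814577664/40107859723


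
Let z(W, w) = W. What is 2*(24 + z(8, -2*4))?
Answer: 64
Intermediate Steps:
2*(24 + z(8, -2*4)) = 2*(24 + 8) = 2*32 = 64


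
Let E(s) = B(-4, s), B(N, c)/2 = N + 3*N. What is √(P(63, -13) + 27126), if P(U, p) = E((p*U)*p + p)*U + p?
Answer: √25097 ≈ 158.42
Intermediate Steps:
B(N, c) = 8*N (B(N, c) = 2*(N + 3*N) = 2*(4*N) = 8*N)
E(s) = -32 (E(s) = 8*(-4) = -32)
P(U, p) = p - 32*U (P(U, p) = -32*U + p = p - 32*U)
√(P(63, -13) + 27126) = √((-13 - 32*63) + 27126) = √((-13 - 2016) + 27126) = √(-2029 + 27126) = √25097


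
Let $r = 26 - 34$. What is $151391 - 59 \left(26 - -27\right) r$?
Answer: $176407$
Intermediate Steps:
$r = -8$ ($r = 26 - 34 = -8$)
$151391 - 59 \left(26 - -27\right) r = 151391 - 59 \left(26 - -27\right) \left(-8\right) = 151391 - 59 \left(26 + 27\right) \left(-8\right) = 151391 - 59 \cdot 53 \left(-8\right) = 151391 - 3127 \left(-8\right) = 151391 - -25016 = 151391 + 25016 = 176407$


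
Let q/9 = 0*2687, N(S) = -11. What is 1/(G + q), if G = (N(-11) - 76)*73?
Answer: -1/6351 ≈ -0.00015746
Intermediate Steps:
G = -6351 (G = (-11 - 76)*73 = -87*73 = -6351)
q = 0 (q = 9*(0*2687) = 9*0 = 0)
1/(G + q) = 1/(-6351 + 0) = 1/(-6351) = -1/6351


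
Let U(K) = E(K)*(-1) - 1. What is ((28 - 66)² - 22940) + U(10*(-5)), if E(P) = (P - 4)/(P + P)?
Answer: -1074877/50 ≈ -21498.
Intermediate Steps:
E(P) = (-4 + P)/(2*P) (E(P) = (-4 + P)/((2*P)) = (-4 + P)*(1/(2*P)) = (-4 + P)/(2*P))
U(K) = -1 - (-4 + K)/(2*K) (U(K) = ((-4 + K)/(2*K))*(-1) - 1 = -(-4 + K)/(2*K) - 1 = -1 - (-4 + K)/(2*K))
((28 - 66)² - 22940) + U(10*(-5)) = ((28 - 66)² - 22940) + (-3/2 + 2/((10*(-5)))) = ((-38)² - 22940) + (-3/2 + 2/(-50)) = (1444 - 22940) + (-3/2 + 2*(-1/50)) = -21496 + (-3/2 - 1/25) = -21496 - 77/50 = -1074877/50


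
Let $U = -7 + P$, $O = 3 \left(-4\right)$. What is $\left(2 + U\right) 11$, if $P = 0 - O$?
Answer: $77$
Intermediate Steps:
$O = -12$
$P = 12$ ($P = 0 - -12 = 0 + 12 = 12$)
$U = 5$ ($U = -7 + 12 = 5$)
$\left(2 + U\right) 11 = \left(2 + 5\right) 11 = 7 \cdot 11 = 77$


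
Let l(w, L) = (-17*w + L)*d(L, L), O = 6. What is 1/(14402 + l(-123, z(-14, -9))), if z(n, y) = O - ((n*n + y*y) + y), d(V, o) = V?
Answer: -1/464796 ≈ -2.1515e-6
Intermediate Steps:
z(n, y) = 6 - y - n² - y² (z(n, y) = 6 - ((n*n + y*y) + y) = 6 - ((n² + y²) + y) = 6 - (y + n² + y²) = 6 + (-y - n² - y²) = 6 - y - n² - y²)
l(w, L) = L*(L - 17*w) (l(w, L) = (-17*w + L)*L = (L - 17*w)*L = L*(L - 17*w))
1/(14402 + l(-123, z(-14, -9))) = 1/(14402 + (6 - 1*(-9) - 1*(-14)² - 1*(-9)²)*((6 - 1*(-9) - 1*(-14)² - 1*(-9)²) - 17*(-123))) = 1/(14402 + (6 + 9 - 1*196 - 1*81)*((6 + 9 - 1*196 - 1*81) + 2091)) = 1/(14402 + (6 + 9 - 196 - 81)*((6 + 9 - 196 - 81) + 2091)) = 1/(14402 - 262*(-262 + 2091)) = 1/(14402 - 262*1829) = 1/(14402 - 479198) = 1/(-464796) = -1/464796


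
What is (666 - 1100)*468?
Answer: -203112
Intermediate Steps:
(666 - 1100)*468 = -434*468 = -203112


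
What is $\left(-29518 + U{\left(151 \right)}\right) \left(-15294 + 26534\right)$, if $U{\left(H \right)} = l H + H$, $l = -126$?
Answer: $-543937320$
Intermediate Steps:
$U{\left(H \right)} = - 125 H$ ($U{\left(H \right)} = - 126 H + H = - 125 H$)
$\left(-29518 + U{\left(151 \right)}\right) \left(-15294 + 26534\right) = \left(-29518 - 18875\right) \left(-15294 + 26534\right) = \left(-29518 - 18875\right) 11240 = \left(-48393\right) 11240 = -543937320$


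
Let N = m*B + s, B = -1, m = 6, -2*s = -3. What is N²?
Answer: 81/4 ≈ 20.250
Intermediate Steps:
s = 3/2 (s = -½*(-3) = 3/2 ≈ 1.5000)
N = -9/2 (N = 6*(-1) + 3/2 = -6 + 3/2 = -9/2 ≈ -4.5000)
N² = (-9/2)² = 81/4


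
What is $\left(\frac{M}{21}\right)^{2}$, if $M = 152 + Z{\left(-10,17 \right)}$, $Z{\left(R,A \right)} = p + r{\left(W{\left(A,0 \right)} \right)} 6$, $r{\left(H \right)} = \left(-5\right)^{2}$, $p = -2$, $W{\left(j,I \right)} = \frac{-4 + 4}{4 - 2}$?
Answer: $\frac{10000}{49} \approx 204.08$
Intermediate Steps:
$W{\left(j,I \right)} = 0$ ($W{\left(j,I \right)} = \frac{0}{2} = 0 \cdot \frac{1}{2} = 0$)
$r{\left(H \right)} = 25$
$Z{\left(R,A \right)} = 148$ ($Z{\left(R,A \right)} = -2 + 25 \cdot 6 = -2 + 150 = 148$)
$M = 300$ ($M = 152 + 148 = 300$)
$\left(\frac{M}{21}\right)^{2} = \left(\frac{300}{21}\right)^{2} = \left(300 \cdot \frac{1}{21}\right)^{2} = \left(\frac{100}{7}\right)^{2} = \frac{10000}{49}$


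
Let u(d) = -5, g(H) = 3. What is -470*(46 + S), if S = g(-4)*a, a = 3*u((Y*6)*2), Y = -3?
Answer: -470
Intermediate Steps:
a = -15 (a = 3*(-5) = -15)
S = -45 (S = 3*(-15) = -45)
-470*(46 + S) = -470*(46 - 45) = -470*1 = -470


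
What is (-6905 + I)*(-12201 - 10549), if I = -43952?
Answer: 1156996750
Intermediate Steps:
(-6905 + I)*(-12201 - 10549) = (-6905 - 43952)*(-12201 - 10549) = -50857*(-22750) = 1156996750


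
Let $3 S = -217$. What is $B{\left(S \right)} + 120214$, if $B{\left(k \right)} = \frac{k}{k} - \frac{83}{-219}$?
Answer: $\frac{26327168}{219} \approx 1.2022 \cdot 10^{5}$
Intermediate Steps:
$S = - \frac{217}{3}$ ($S = \frac{1}{3} \left(-217\right) = - \frac{217}{3} \approx -72.333$)
$B{\left(k \right)} = \frac{302}{219}$ ($B{\left(k \right)} = 1 - - \frac{83}{219} = 1 + \frac{83}{219} = \frac{302}{219}$)
$B{\left(S \right)} + 120214 = \frac{302}{219} + 120214 = \frac{26327168}{219}$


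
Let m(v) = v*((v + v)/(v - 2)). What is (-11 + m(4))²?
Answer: 25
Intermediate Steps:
m(v) = 2*v²/(-2 + v) (m(v) = v*((2*v)/(-2 + v)) = v*(2*v/(-2 + v)) = 2*v²/(-2 + v))
(-11 + m(4))² = (-11 + 2*4²/(-2 + 4))² = (-11 + 2*16/2)² = (-11 + 2*16*(½))² = (-11 + 16)² = 5² = 25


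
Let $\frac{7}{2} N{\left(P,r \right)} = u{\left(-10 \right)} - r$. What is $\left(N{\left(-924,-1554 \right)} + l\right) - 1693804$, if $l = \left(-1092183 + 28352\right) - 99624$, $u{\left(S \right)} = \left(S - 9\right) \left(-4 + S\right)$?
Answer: $-2856739$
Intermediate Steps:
$u{\left(S \right)} = \left(-9 + S\right) \left(-4 + S\right)$
$l = -1163455$ ($l = -1063831 - 99624 = -1163455$)
$N{\left(P,r \right)} = 76 - \frac{2 r}{7}$ ($N{\left(P,r \right)} = \frac{2 \left(\left(36 + \left(-10\right)^{2} - -130\right) - r\right)}{7} = \frac{2 \left(\left(36 + 100 + 130\right) - r\right)}{7} = \frac{2 \left(266 - r\right)}{7} = 76 - \frac{2 r}{7}$)
$\left(N{\left(-924,-1554 \right)} + l\right) - 1693804 = \left(\left(76 - -444\right) - 1163455\right) - 1693804 = \left(\left(76 + 444\right) - 1163455\right) - 1693804 = \left(520 - 1163455\right) - 1693804 = -1162935 - 1693804 = -2856739$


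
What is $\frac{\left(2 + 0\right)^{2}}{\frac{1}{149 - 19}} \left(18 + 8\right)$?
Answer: $13520$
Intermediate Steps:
$\frac{\left(2 + 0\right)^{2}}{\frac{1}{149 - 19}} \left(18 + 8\right) = \frac{2^{2}}{\frac{1}{130}} \cdot 26 = 4 \frac{1}{\frac{1}{130}} \cdot 26 = 4 \cdot 130 \cdot 26 = 520 \cdot 26 = 13520$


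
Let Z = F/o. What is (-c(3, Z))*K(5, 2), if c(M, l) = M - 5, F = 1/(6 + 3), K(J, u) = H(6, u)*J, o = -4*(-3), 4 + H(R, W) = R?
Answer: 20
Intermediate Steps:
H(R, W) = -4 + R
o = 12
K(J, u) = 2*J (K(J, u) = (-4 + 6)*J = 2*J)
F = ⅑ (F = 1/9 = ⅑ ≈ 0.11111)
Z = 1/108 (Z = (⅑)/12 = (⅑)*(1/12) = 1/108 ≈ 0.0092593)
c(M, l) = -5 + M
(-c(3, Z))*K(5, 2) = (-(-5 + 3))*(2*5) = -1*(-2)*10 = 2*10 = 20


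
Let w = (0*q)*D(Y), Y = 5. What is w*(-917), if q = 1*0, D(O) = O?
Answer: 0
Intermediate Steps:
q = 0
w = 0 (w = (0*0)*5 = 0*5 = 0)
w*(-917) = 0*(-917) = 0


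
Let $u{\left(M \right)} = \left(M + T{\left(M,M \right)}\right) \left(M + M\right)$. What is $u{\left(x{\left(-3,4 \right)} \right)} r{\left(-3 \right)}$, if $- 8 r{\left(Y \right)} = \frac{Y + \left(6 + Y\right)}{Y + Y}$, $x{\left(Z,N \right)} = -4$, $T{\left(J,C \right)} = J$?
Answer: $0$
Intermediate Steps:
$r{\left(Y \right)} = - \frac{6 + 2 Y}{16 Y}$ ($r{\left(Y \right)} = - \frac{\left(Y + \left(6 + Y\right)\right) \frac{1}{Y + Y}}{8} = - \frac{\left(6 + 2 Y\right) \frac{1}{2 Y}}{8} = - \frac{\frac{1}{2} \frac{1}{Y} \left(6 + 2 Y\right)}{8} = - \frac{6 + 2 Y}{16 Y}$)
$u{\left(M \right)} = 4 M^{2}$ ($u{\left(M \right)} = \left(M + M\right) \left(M + M\right) = 2 M 2 M = 4 M^{2}$)
$u{\left(x{\left(-3,4 \right)} \right)} r{\left(-3 \right)} = 4 \left(-4\right)^{2} \frac{-3 - -3}{8 \left(-3\right)} = 4 \cdot 16 \cdot \frac{1}{8} \left(- \frac{1}{3}\right) \left(-3 + 3\right) = 64 \cdot \frac{1}{8} \left(- \frac{1}{3}\right) 0 = 64 \cdot 0 = 0$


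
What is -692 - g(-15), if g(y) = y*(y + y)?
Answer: -1142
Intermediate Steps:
g(y) = 2*y**2 (g(y) = y*(2*y) = 2*y**2)
-692 - g(-15) = -692 - 2*(-15)**2 = -692 - 2*225 = -692 - 1*450 = -692 - 450 = -1142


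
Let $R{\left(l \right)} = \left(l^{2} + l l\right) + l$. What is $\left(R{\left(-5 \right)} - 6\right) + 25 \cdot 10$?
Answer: $289$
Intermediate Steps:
$R{\left(l \right)} = l + 2 l^{2}$ ($R{\left(l \right)} = \left(l^{2} + l^{2}\right) + l = 2 l^{2} + l = l + 2 l^{2}$)
$\left(R{\left(-5 \right)} - 6\right) + 25 \cdot 10 = \left(- 5 \left(1 + 2 \left(-5\right)\right) - 6\right) + 25 \cdot 10 = \left(- 5 \left(1 - 10\right) - 6\right) + 250 = \left(\left(-5\right) \left(-9\right) - 6\right) + 250 = \left(45 - 6\right) + 250 = 39 + 250 = 289$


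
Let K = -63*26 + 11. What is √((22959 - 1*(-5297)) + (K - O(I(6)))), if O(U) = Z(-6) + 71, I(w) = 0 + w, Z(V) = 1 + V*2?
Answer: 163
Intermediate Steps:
K = -1627 (K = -1638 + 11 = -1627)
Z(V) = 1 + 2*V
I(w) = w
O(U) = 60 (O(U) = (1 + 2*(-6)) + 71 = (1 - 12) + 71 = -11 + 71 = 60)
√((22959 - 1*(-5297)) + (K - O(I(6)))) = √((22959 - 1*(-5297)) + (-1627 - 1*60)) = √((22959 + 5297) + (-1627 - 60)) = √(28256 - 1687) = √26569 = 163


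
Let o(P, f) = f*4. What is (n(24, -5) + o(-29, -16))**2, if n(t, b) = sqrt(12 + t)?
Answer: 3364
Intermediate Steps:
o(P, f) = 4*f
(n(24, -5) + o(-29, -16))**2 = (sqrt(12 + 24) + 4*(-16))**2 = (sqrt(36) - 64)**2 = (6 - 64)**2 = (-58)**2 = 3364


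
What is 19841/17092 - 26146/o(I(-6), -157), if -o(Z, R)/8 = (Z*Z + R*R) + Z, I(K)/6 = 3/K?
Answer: 136260196/105350815 ≈ 1.2934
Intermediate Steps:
I(K) = 18/K (I(K) = 6*(3/K) = 18/K)
o(Z, R) = -8*Z - 8*R² - 8*Z² (o(Z, R) = -8*((Z*Z + R*R) + Z) = -8*((Z² + R²) + Z) = -8*((R² + Z²) + Z) = -8*(Z + R² + Z²) = -8*Z - 8*R² - 8*Z²)
19841/17092 - 26146/o(I(-6), -157) = 19841/17092 - 26146/(-144/(-6) - 8*(-157)² - 8*(18/(-6))²) = 19841*(1/17092) - 26146/(-144*(-1)/6 - 8*24649 - 8*(18*(-⅙))²) = 19841/17092 - 26146/(-8*(-3) - 197192 - 8*(-3)²) = 19841/17092 - 26146/(24 - 197192 - 8*9) = 19841/17092 - 26146/(24 - 197192 - 72) = 19841/17092 - 26146/(-197240) = 19841/17092 - 26146*(-1/197240) = 19841/17092 + 13073/98620 = 136260196/105350815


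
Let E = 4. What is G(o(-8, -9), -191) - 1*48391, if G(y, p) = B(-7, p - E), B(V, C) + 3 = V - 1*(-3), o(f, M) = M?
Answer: -48398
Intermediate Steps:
B(V, C) = V (B(V, C) = -3 + (V - 1*(-3)) = -3 + (V + 3) = -3 + (3 + V) = V)
G(y, p) = -7
G(o(-8, -9), -191) - 1*48391 = -7 - 1*48391 = -7 - 48391 = -48398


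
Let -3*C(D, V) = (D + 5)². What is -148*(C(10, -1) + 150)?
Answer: -11100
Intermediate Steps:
C(D, V) = -(5 + D)²/3 (C(D, V) = -(D + 5)²/3 = -(5 + D)²/3)
-148*(C(10, -1) + 150) = -148*(-(5 + 10)²/3 + 150) = -148*(-⅓*15² + 150) = -148*(-⅓*225 + 150) = -148*(-75 + 150) = -148*75 = -11100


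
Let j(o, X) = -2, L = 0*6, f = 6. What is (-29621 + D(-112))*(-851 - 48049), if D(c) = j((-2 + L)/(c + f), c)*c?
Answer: 1437513300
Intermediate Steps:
L = 0
D(c) = -2*c
(-29621 + D(-112))*(-851 - 48049) = (-29621 - 2*(-112))*(-851 - 48049) = (-29621 + 224)*(-48900) = -29397*(-48900) = 1437513300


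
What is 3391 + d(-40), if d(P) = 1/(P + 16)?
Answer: 81383/24 ≈ 3391.0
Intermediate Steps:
d(P) = 1/(16 + P)
3391 + d(-40) = 3391 + 1/(16 - 40) = 3391 + 1/(-24) = 3391 - 1/24 = 81383/24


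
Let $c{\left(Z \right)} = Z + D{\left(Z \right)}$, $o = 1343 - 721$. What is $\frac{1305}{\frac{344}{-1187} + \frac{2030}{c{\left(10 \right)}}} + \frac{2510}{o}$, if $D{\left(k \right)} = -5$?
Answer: $\frac{362043425}{49923586} \approx 7.252$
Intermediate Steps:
$o = 622$
$c{\left(Z \right)} = -5 + Z$ ($c{\left(Z \right)} = Z - 5 = -5 + Z$)
$\frac{1305}{\frac{344}{-1187} + \frac{2030}{c{\left(10 \right)}}} + \frac{2510}{o} = \frac{1305}{\frac{344}{-1187} + \frac{2030}{-5 + 10}} + \frac{2510}{622} = \frac{1305}{344 \left(- \frac{1}{1187}\right) + \frac{2030}{5}} + 2510 \cdot \frac{1}{622} = \frac{1305}{- \frac{344}{1187} + 2030 \cdot \frac{1}{5}} + \frac{1255}{311} = \frac{1305}{- \frac{344}{1187} + 406} + \frac{1255}{311} = \frac{1305}{\frac{481578}{1187}} + \frac{1255}{311} = 1305 \cdot \frac{1187}{481578} + \frac{1255}{311} = \frac{516345}{160526} + \frac{1255}{311} = \frac{362043425}{49923586}$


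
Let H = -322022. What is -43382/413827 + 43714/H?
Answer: -16029995941/66630699097 ≈ -0.24058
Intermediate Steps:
-43382/413827 + 43714/H = -43382/413827 + 43714/(-322022) = -43382*1/413827 + 43714*(-1/322022) = -43382/413827 - 21857/161011 = -16029995941/66630699097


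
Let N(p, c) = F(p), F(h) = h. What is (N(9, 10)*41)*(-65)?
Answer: -23985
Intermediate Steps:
N(p, c) = p
(N(9, 10)*41)*(-65) = (9*41)*(-65) = 369*(-65) = -23985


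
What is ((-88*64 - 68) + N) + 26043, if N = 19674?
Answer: 40017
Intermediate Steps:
((-88*64 - 68) + N) + 26043 = ((-88*64 - 68) + 19674) + 26043 = ((-5632 - 68) + 19674) + 26043 = (-5700 + 19674) + 26043 = 13974 + 26043 = 40017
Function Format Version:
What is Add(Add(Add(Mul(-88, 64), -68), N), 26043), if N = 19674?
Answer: 40017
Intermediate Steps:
Add(Add(Add(Mul(-88, 64), -68), N), 26043) = Add(Add(Add(Mul(-88, 64), -68), 19674), 26043) = Add(Add(Add(-5632, -68), 19674), 26043) = Add(Add(-5700, 19674), 26043) = Add(13974, 26043) = 40017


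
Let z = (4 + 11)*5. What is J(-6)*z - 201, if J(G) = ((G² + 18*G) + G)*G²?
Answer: -210801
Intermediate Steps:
z = 75 (z = 15*5 = 75)
J(G) = G²*(G² + 19*G) (J(G) = (G² + 19*G)*G² = G²*(G² + 19*G))
J(-6)*z - 201 = ((-6)³*(19 - 6))*75 - 201 = -216*13*75 - 201 = -2808*75 - 201 = -210600 - 201 = -210801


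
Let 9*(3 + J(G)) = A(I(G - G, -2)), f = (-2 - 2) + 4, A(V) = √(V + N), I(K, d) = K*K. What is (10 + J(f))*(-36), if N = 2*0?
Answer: -252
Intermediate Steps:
N = 0
I(K, d) = K²
A(V) = √V (A(V) = √(V + 0) = √V)
f = 0 (f = -4 + 4 = 0)
J(G) = -3 (J(G) = -3 + √((G - G)²)/9 = -3 + √(0²)/9 = -3 + √0/9 = -3 + (⅑)*0 = -3 + 0 = -3)
(10 + J(f))*(-36) = (10 - 3)*(-36) = 7*(-36) = -252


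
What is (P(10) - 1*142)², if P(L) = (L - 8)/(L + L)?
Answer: 2013561/100 ≈ 20136.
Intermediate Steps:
P(L) = (-8 + L)/(2*L) (P(L) = (-8 + L)/((2*L)) = (-8 + L)*(1/(2*L)) = (-8 + L)/(2*L))
(P(10) - 1*142)² = ((½)*(-8 + 10)/10 - 1*142)² = ((½)*(⅒)*2 - 142)² = (⅒ - 142)² = (-1419/10)² = 2013561/100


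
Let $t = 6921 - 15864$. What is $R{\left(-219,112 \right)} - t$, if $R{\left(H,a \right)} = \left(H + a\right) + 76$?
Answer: $8912$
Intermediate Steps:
$R{\left(H,a \right)} = 76 + H + a$
$t = -8943$ ($t = 6921 - 15864 = -8943$)
$R{\left(-219,112 \right)} - t = \left(76 - 219 + 112\right) - -8943 = -31 + 8943 = 8912$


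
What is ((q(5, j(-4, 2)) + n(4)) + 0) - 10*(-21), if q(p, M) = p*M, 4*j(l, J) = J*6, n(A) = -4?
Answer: 221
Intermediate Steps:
j(l, J) = 3*J/2 (j(l, J) = (J*6)/4 = (6*J)/4 = 3*J/2)
q(p, M) = M*p
((q(5, j(-4, 2)) + n(4)) + 0) - 10*(-21) = ((((3/2)*2)*5 - 4) + 0) - 10*(-21) = ((3*5 - 4) + 0) + 210 = ((15 - 4) + 0) + 210 = (11 + 0) + 210 = 11 + 210 = 221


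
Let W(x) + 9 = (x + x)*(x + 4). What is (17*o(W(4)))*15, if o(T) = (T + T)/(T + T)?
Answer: 255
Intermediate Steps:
W(x) = -9 + 2*x*(4 + x) (W(x) = -9 + (x + x)*(x + 4) = -9 + (2*x)*(4 + x) = -9 + 2*x*(4 + x))
o(T) = 1 (o(T) = (2*T)/((2*T)) = (2*T)*(1/(2*T)) = 1)
(17*o(W(4)))*15 = (17*1)*15 = 17*15 = 255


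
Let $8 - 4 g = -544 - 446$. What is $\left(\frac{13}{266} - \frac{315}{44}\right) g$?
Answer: $- \frac{20762891}{11704} \approx -1774.0$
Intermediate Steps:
$g = \frac{499}{2}$ ($g = 2 - \frac{-544 - 446}{4} = 2 - - \frac{495}{2} = 2 + \frac{495}{2} = \frac{499}{2} \approx 249.5$)
$\left(\frac{13}{266} - \frac{315}{44}\right) g = \left(\frac{13}{266} - \frac{315}{44}\right) \frac{499}{2} = \left(- \frac{41609}{5852}\right) \frac{499}{2} = - \frac{20762891}{11704}$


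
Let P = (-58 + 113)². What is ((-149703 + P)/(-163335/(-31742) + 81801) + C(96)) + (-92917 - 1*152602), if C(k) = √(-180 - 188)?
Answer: -91077364882777/370955811 + 4*I*√23 ≈ -2.4552e+5 + 19.183*I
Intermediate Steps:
C(k) = 4*I*√23 (C(k) = √(-368) = 4*I*√23)
P = 3025 (P = 55² = 3025)
((-149703 + P)/(-163335/(-31742) + 81801) + C(96)) + (-92917 - 1*152602) = ((-149703 + 3025)/(-163335/(-31742) + 81801) + 4*I*√23) + (-92917 - 1*152602) = (-146678/(-163335*(-1/31742) + 81801) + 4*I*√23) + (-92917 - 152602) = (-146678/(163335/31742 + 81801) + 4*I*√23) - 245519 = (-146678/2596690677/31742 + 4*I*√23) - 245519 = (-146678*31742/2596690677 + 4*I*√23) - 245519 = (-665121868/370955811 + 4*I*√23) - 245519 = -91077364882777/370955811 + 4*I*√23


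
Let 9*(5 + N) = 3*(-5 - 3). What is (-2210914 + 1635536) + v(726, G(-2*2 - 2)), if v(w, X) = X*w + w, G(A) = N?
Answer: -580218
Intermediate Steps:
N = -23/3 (N = -5 + (3*(-5 - 3))/9 = -5 + (3*(-8))/9 = -5 + (⅑)*(-24) = -5 - 8/3 = -23/3 ≈ -7.6667)
G(A) = -23/3
v(w, X) = w + X*w
(-2210914 + 1635536) + v(726, G(-2*2 - 2)) = (-2210914 + 1635536) + 726*(1 - 23/3) = -575378 + 726*(-20/3) = -575378 - 4840 = -580218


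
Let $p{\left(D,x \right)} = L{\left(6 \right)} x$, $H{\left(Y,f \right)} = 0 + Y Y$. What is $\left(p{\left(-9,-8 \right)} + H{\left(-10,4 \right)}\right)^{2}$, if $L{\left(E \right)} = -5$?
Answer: $19600$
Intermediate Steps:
$H{\left(Y,f \right)} = Y^{2}$ ($H{\left(Y,f \right)} = 0 + Y^{2} = Y^{2}$)
$p{\left(D,x \right)} = - 5 x$
$\left(p{\left(-9,-8 \right)} + H{\left(-10,4 \right)}\right)^{2} = \left(\left(-5\right) \left(-8\right) + \left(-10\right)^{2}\right)^{2} = \left(40 + 100\right)^{2} = 140^{2} = 19600$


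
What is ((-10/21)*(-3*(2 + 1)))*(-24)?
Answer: -720/7 ≈ -102.86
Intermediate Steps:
((-10/21)*(-3*(2 + 1)))*(-24) = ((-10*1/21)*(-3*3))*(-24) = -10/21*(-9)*(-24) = (30/7)*(-24) = -720/7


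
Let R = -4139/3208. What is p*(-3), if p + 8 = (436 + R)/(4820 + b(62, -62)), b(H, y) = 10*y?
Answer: 106394251/4491200 ≈ 23.689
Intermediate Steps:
R = -4139/3208 (R = -4139*1/3208 = -4139/3208 ≈ -1.2902)
p = -106394251/13473600 (p = -8 + (436 - 4139/3208)/(4820 + 10*(-62)) = -8 + 1394549/(3208*(4820 - 620)) = -8 + (1394549/3208)/4200 = -8 + (1394549/3208)*(1/4200) = -8 + 1394549/13473600 = -106394251/13473600 ≈ -7.8965)
p*(-3) = -106394251/13473600*(-3) = 106394251/4491200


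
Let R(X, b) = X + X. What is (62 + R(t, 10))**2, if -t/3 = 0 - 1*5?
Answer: 8464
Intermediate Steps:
t = 15 (t = -3*(0 - 1*5) = -3*(0 - 5) = -3*(-5) = 15)
R(X, b) = 2*X
(62 + R(t, 10))**2 = (62 + 2*15)**2 = (62 + 30)**2 = 92**2 = 8464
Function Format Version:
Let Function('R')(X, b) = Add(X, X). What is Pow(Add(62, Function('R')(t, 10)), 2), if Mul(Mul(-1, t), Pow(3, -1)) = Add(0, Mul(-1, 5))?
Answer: 8464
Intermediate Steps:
t = 15 (t = Mul(-3, Add(0, Mul(-1, 5))) = Mul(-3, Add(0, -5)) = Mul(-3, -5) = 15)
Function('R')(X, b) = Mul(2, X)
Pow(Add(62, Function('R')(t, 10)), 2) = Pow(Add(62, Mul(2, 15)), 2) = Pow(Add(62, 30), 2) = Pow(92, 2) = 8464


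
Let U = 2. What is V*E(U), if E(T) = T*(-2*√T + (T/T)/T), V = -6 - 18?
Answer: -24 + 96*√2 ≈ 111.76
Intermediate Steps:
V = -24
E(T) = T*(1/T - 2*√T) (E(T) = T*(-2*√T + 1/T) = T*(1/T - 2*√T))
V*E(U) = -24*(1 - 4*√2) = -24 + 96*√2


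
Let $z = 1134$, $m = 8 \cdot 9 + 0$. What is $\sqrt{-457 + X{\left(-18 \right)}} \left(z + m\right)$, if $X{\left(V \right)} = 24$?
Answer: $1206 i \sqrt{433} \approx 25095.0 i$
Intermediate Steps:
$m = 72$ ($m = 72 + 0 = 72$)
$\sqrt{-457 + X{\left(-18 \right)}} \left(z + m\right) = \sqrt{-457 + 24} \left(1134 + 72\right) = \sqrt{-433} \cdot 1206 = i \sqrt{433} \cdot 1206 = 1206 i \sqrt{433}$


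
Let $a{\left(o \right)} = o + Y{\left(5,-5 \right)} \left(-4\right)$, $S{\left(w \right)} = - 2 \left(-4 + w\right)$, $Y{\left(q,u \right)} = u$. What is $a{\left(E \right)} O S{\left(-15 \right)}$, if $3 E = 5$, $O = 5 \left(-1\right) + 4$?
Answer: $- \frac{2470}{3} \approx -823.33$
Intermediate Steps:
$O = -1$ ($O = -5 + 4 = -1$)
$S{\left(w \right)} = 8 - 2 w$
$E = \frac{5}{3}$ ($E = \frac{1}{3} \cdot 5 = \frac{5}{3} \approx 1.6667$)
$a{\left(o \right)} = 20 + o$ ($a{\left(o \right)} = o - -20 = o + 20 = 20 + o$)
$a{\left(E \right)} O S{\left(-15 \right)} = \left(20 + \frac{5}{3}\right) \left(-1\right) \left(8 - -30\right) = \frac{65}{3} \left(-1\right) \left(8 + 30\right) = \left(- \frac{65}{3}\right) 38 = - \frac{2470}{3}$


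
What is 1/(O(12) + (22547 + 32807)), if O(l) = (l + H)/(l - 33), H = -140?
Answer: 21/1162562 ≈ 1.8064e-5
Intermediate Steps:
O(l) = (-140 + l)/(-33 + l) (O(l) = (l - 140)/(l - 33) = (-140 + l)/(-33 + l))
1/(O(12) + (22547 + 32807)) = 1/((-140 + 12)/(-33 + 12) + (22547 + 32807)) = 1/(-128/(-21) + 55354) = 1/(-1/21*(-128) + 55354) = 1/(128/21 + 55354) = 1/(1162562/21) = 21/1162562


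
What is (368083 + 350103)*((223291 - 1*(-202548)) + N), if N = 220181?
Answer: 463962519720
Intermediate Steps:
(368083 + 350103)*((223291 - 1*(-202548)) + N) = (368083 + 350103)*((223291 - 1*(-202548)) + 220181) = 718186*((223291 + 202548) + 220181) = 718186*(425839 + 220181) = 718186*646020 = 463962519720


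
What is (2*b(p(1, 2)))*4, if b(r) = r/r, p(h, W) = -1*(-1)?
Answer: 8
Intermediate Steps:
p(h, W) = 1
b(r) = 1
(2*b(p(1, 2)))*4 = (2*1)*4 = 2*4 = 8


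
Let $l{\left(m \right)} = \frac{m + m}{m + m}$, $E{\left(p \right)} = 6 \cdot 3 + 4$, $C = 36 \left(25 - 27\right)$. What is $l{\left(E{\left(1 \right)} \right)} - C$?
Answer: $73$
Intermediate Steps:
$C = -72$ ($C = 36 \left(-2\right) = -72$)
$E{\left(p \right)} = 22$ ($E{\left(p \right)} = 18 + 4 = 22$)
$l{\left(m \right)} = 1$ ($l{\left(m \right)} = \frac{2 m}{2 m} = 2 m \frac{1}{2 m} = 1$)
$l{\left(E{\left(1 \right)} \right)} - C = 1 - -72 = 1 + 72 = 73$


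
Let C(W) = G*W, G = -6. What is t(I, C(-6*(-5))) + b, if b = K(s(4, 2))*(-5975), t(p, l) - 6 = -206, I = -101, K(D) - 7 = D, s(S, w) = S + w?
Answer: -77875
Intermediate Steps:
K(D) = 7 + D
C(W) = -6*W
t(p, l) = -200 (t(p, l) = 6 - 206 = -200)
b = -77675 (b = (7 + (4 + 2))*(-5975) = (7 + 6)*(-5975) = 13*(-5975) = -77675)
t(I, C(-6*(-5))) + b = -200 - 77675 = -77875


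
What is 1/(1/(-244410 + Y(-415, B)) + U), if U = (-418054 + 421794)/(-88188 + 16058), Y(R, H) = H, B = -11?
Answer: -1763008673/91420667 ≈ -19.285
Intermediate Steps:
U = -374/7213 (U = 3740/(-72130) = 3740*(-1/72130) = -374/7213 ≈ -0.051851)
1/(1/(-244410 + Y(-415, B)) + U) = 1/(1/(-244410 - 11) - 374/7213) = 1/(1/(-244421) - 374/7213) = 1/(-1/244421 - 374/7213) = 1/(-91420667/1763008673) = -1763008673/91420667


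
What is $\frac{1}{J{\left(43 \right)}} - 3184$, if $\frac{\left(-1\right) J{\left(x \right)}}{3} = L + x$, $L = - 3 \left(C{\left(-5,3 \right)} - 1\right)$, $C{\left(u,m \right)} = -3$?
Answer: $- \frac{525361}{165} \approx -3184.0$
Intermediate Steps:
$L = 12$ ($L = - 3 \left(-3 - 1\right) = \left(-3\right) \left(-4\right) = 12$)
$J{\left(x \right)} = -36 - 3 x$ ($J{\left(x \right)} = - 3 \left(12 + x\right) = -36 - 3 x$)
$\frac{1}{J{\left(43 \right)}} - 3184 = \frac{1}{-36 - 129} - 3184 = \frac{1}{-165} - 3184 = - \frac{1}{165} - 3184 = - \frac{525361}{165}$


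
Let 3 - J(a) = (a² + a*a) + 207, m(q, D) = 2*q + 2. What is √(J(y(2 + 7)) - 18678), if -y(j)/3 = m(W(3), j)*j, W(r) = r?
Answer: 3*I*√12466 ≈ 334.95*I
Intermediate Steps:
m(q, D) = 2 + 2*q
y(j) = -24*j (y(j) = -3*(2 + 2*3)*j = -3*(2 + 6)*j = -24*j)
J(a) = -204 - 2*a² (J(a) = 3 - ((a² + a*a) + 207) = 3 - ((a² + a²) + 207) = 3 - (2*a² + 207) = 3 - (207 + 2*a²) = 3 + (-207 - 2*a²) = -204 - 2*a²)
√(J(y(2 + 7)) - 18678) = √((-204 - 2*576*(2 + 7)²) - 18678) = √((-204 - 2*(-24*9)²) - 18678) = √((-204 - 2*(-216)²) - 18678) = √((-204 - 2*46656) - 18678) = √((-204 - 93312) - 18678) = √(-93516 - 18678) = √(-112194) = 3*I*√12466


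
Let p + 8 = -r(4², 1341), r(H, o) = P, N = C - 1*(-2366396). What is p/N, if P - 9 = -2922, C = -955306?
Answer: 581/282218 ≈ 0.0020587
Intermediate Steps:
P = -2913 (P = 9 - 2922 = -2913)
N = 1411090 (N = -955306 - 1*(-2366396) = -955306 + 2366396 = 1411090)
r(H, o) = -2913
p = 2905 (p = -8 - 1*(-2913) = -8 + 2913 = 2905)
p/N = 2905/1411090 = 2905*(1/1411090) = 581/282218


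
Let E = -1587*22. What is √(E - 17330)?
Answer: 2*I*√13061 ≈ 228.57*I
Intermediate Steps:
E = -34914
√(E - 17330) = √(-34914 - 17330) = √(-52244) = 2*I*√13061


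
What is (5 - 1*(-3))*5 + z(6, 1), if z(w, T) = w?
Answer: 46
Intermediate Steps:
(5 - 1*(-3))*5 + z(6, 1) = (5 - 1*(-3))*5 + 6 = (5 + 3)*5 + 6 = 8*5 + 6 = 40 + 6 = 46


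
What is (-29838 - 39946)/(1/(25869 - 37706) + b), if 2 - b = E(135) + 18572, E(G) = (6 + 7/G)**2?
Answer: 1881806901975/501749331346 ≈ 3.7505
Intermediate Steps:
b = -339105739/18225 (b = 2 - ((7 + 6*135)**2/135**2 + 18572) = 2 - ((7 + 810)**2/18225 + 18572) = 2 - ((1/18225)*817**2 + 18572) = 2 - ((1/18225)*667489 + 18572) = 2 - (667489/18225 + 18572) = 2 - 1*339142189/18225 = 2 - 339142189/18225 = -339105739/18225 ≈ -18607.)
(-29838 - 39946)/(1/(25869 - 37706) + b) = (-29838 - 39946)/(1/(25869 - 37706) - 339105739/18225) = -69784/(1/(-11837) - 339105739/18225) = -69784/(-1/11837 - 339105739/18225) = -69784/(-4013994650768/215729325) = -69784*(-215729325/4013994650768) = 1881806901975/501749331346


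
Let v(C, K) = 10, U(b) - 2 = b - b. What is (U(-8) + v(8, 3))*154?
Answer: 1848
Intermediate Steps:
U(b) = 2 (U(b) = 2 + (b - b) = 2 + 0 = 2)
(U(-8) + v(8, 3))*154 = (2 + 10)*154 = 12*154 = 1848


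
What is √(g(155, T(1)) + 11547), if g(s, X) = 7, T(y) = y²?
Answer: √11554 ≈ 107.49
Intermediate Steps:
√(g(155, T(1)) + 11547) = √(7 + 11547) = √11554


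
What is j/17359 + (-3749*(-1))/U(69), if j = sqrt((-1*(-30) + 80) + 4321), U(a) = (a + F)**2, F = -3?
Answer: 3749/4356 + sqrt(4431)/17359 ≈ 0.86449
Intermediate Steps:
U(a) = (-3 + a)**2 (U(a) = (a - 3)**2 = (-3 + a)**2)
j = sqrt(4431) (j = sqrt((30 + 80) + 4321) = sqrt(110 + 4321) = sqrt(4431) ≈ 66.566)
j/17359 + (-3749*(-1))/U(69) = sqrt(4431)/17359 + (-3749*(-1))/((-3 + 69)**2) = sqrt(4431)*(1/17359) + 3749/(66**2) = sqrt(4431)/17359 + 3749/4356 = 3749/4356 + sqrt(4431)/17359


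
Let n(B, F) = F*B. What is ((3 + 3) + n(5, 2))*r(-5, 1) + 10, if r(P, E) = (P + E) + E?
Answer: -38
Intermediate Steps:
n(B, F) = B*F
r(P, E) = P + 2*E (r(P, E) = (E + P) + E = P + 2*E)
((3 + 3) + n(5, 2))*r(-5, 1) + 10 = ((3 + 3) + 5*2)*(-5 + 2*1) + 10 = (6 + 10)*(-5 + 2) + 10 = 16*(-3) + 10 = -48 + 10 = -38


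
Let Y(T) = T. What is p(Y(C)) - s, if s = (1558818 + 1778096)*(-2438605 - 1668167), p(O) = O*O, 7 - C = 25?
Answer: 13703944981932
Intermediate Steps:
C = -18 (C = 7 - 1*25 = 7 - 25 = -18)
p(O) = O²
s = -13703944981608 (s = 3336914*(-4106772) = -13703944981608)
p(Y(C)) - s = (-18)² - 1*(-13703944981608) = 324 + 13703944981608 = 13703944981932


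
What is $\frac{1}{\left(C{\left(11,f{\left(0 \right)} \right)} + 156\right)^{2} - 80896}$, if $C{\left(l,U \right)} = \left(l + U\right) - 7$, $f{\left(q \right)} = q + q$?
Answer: $- \frac{1}{55296} \approx -1.8084 \cdot 10^{-5}$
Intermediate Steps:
$f{\left(q \right)} = 2 q$
$C{\left(l,U \right)} = -7 + U + l$ ($C{\left(l,U \right)} = \left(U + l\right) - 7 = -7 + U + l$)
$\frac{1}{\left(C{\left(11,f{\left(0 \right)} \right)} + 156\right)^{2} - 80896} = \frac{1}{\left(\left(-7 + 2 \cdot 0 + 11\right) + 156\right)^{2} - 80896} = \frac{1}{\left(\left(-7 + 0 + 11\right) + 156\right)^{2} - 80896} = \frac{1}{\left(4 + 156\right)^{2} - 80896} = \frac{1}{160^{2} - 80896} = \frac{1}{25600 - 80896} = \frac{1}{-55296} = - \frac{1}{55296}$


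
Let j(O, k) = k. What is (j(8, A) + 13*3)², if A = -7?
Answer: 1024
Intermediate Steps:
(j(8, A) + 13*3)² = (-7 + 13*3)² = (-7 + 39)² = 32² = 1024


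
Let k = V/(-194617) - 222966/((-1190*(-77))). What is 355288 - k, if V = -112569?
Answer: 3167898594485516/8916377855 ≈ 3.5529e+5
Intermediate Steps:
k = -16539138276/8916377855 (k = -112569/(-194617) - 222966/((-1190*(-77))) = -112569*(-1/194617) - 222966/91630 = 112569/194617 - 222966*1/91630 = 112569/194617 - 111483/45815 = -16539138276/8916377855 ≈ -1.8549)
355288 - k = 355288 - 1*(-16539138276/8916377855) = 355288 + 16539138276/8916377855 = 3167898594485516/8916377855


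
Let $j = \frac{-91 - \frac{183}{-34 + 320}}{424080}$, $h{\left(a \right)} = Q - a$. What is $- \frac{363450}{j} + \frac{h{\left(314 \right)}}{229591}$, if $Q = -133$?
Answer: $\frac{10120765381205060577}{6017350519} \approx 1.6819 \cdot 10^{9}$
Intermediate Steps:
$h{\left(a \right)} = -133 - a$
$j = - \frac{26209}{121286880}$ ($j = \left(-91 - \frac{183}{286}\right) \frac{1}{424080} = \left(- \frac{26209}{286}\right) \frac{1}{424080} = - \frac{26209}{121286880} \approx -0.00021609$)
$- \frac{363450}{j} + \frac{h{\left(314 \right)}}{229591} = - \frac{363450}{- \frac{26209}{121286880}} + \frac{-133 - 314}{229591} = \left(-363450\right) \left(- \frac{121286880}{26209}\right) + \left(-133 - 314\right) \frac{1}{229591} = \frac{44081716536000}{26209} - \frac{447}{229591} = \frac{10120765381205060577}{6017350519}$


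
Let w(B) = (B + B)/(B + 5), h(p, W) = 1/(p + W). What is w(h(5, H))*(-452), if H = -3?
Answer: -904/11 ≈ -82.182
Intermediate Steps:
h(p, W) = 1/(W + p)
w(B) = 2*B/(5 + B) (w(B) = (2*B)/(5 + B) = 2*B/(5 + B))
w(h(5, H))*(-452) = (2/((-3 + 5)*(5 + 1/(-3 + 5))))*(-452) = (2/(2*(5 + 1/2)))*(-452) = (2*(½)/(5 + ½))*(-452) = (2*(½)/(11/2))*(-452) = (2*(½)*(2/11))*(-452) = (2/11)*(-452) = -904/11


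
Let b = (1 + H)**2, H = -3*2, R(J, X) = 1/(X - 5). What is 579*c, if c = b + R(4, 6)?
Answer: 15054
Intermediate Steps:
R(J, X) = 1/(-5 + X)
H = -6
b = 25 (b = (1 - 6)**2 = (-5)**2 = 25)
c = 26 (c = 25 + 1/(-5 + 6) = 25 + 1/1 = 25 + 1 = 26)
579*c = 579*26 = 15054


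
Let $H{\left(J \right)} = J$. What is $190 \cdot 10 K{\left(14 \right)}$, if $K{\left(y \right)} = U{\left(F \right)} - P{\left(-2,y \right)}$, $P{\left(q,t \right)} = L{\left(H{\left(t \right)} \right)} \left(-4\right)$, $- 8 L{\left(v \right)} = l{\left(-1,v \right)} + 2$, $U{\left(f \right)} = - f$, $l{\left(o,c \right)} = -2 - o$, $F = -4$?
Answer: $6650$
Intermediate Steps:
$L{\left(v \right)} = - \frac{1}{8}$ ($L{\left(v \right)} = - \frac{\left(-2 - -1\right) + 2}{8} = - \frac{\left(-2 + 1\right) + 2}{8} = - \frac{-1 + 2}{8} = \left(- \frac{1}{8}\right) 1 = - \frac{1}{8}$)
$P{\left(q,t \right)} = \frac{1}{2}$ ($P{\left(q,t \right)} = \left(- \frac{1}{8}\right) \left(-4\right) = \frac{1}{2}$)
$K{\left(y \right)} = \frac{7}{2}$ ($K{\left(y \right)} = \left(-1\right) \left(-4\right) - \frac{1}{2} = 4 - \frac{1}{2} = \frac{7}{2}$)
$190 \cdot 10 K{\left(14 \right)} = 190 \cdot 10 \cdot \frac{7}{2} = 1900 \cdot \frac{7}{2} = 6650$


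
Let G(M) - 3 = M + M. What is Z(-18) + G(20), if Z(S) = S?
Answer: 25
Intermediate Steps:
G(M) = 3 + 2*M (G(M) = 3 + (M + M) = 3 + 2*M)
Z(-18) + G(20) = -18 + (3 + 2*20) = -18 + (3 + 40) = -18 + 43 = 25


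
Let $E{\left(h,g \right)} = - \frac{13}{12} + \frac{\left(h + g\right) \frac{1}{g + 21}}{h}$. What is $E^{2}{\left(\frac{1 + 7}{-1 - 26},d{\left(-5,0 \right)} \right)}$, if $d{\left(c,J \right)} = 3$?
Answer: $\frac{78961}{36864} \approx 2.142$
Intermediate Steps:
$E{\left(h,g \right)} = - \frac{13}{12} + \frac{g + h}{h \left(21 + g\right)}$ ($E{\left(h,g \right)} = \left(-13\right) \frac{1}{12} + \frac{\left(g + h\right) \frac{1}{21 + g}}{h} = - \frac{13}{12} + \frac{\frac{1}{21 + g} \left(g + h\right)}{h} = - \frac{13}{12} + \frac{g + h}{h \left(21 + g\right)}$)
$E^{2}{\left(\frac{1 + 7}{-1 - 26},d{\left(-5,0 \right)} \right)} = \left(\frac{- 261 \frac{1 + 7}{-1 - 26} + 12 \cdot 3 - 39 \frac{1 + 7}{-1 - 26}}{12 \frac{1 + 7}{-1 - 26} \left(21 + 3\right)}\right)^{2} = \left(\frac{- 261 \frac{8}{-27} + 36 - 39 \frac{8}{-27}}{12 \frac{8}{-27} \cdot 24}\right)^{2} = \left(\frac{1}{12} \frac{1}{8 \left(- \frac{1}{27}\right)} \frac{1}{24} \left(- 261 \cdot 8 \left(- \frac{1}{27}\right) + 36 - 39 \cdot 8 \left(- \frac{1}{27}\right)\right)\right)^{2} = \left(\frac{1}{12} \frac{1}{- \frac{8}{27}} \cdot \frac{1}{24} \left(\left(-261\right) \left(- \frac{8}{27}\right) + 36 - 39 \left(- \frac{8}{27}\right)\right)\right)^{2} = \left(\frac{1}{12} \left(- \frac{27}{8}\right) \frac{1}{24} \left(\frac{232}{3} + 36 + \frac{104}{9}\right)\right)^{2} = \left(\frac{1}{12} \left(- \frac{27}{8}\right) \frac{1}{24} \cdot \frac{1124}{9}\right)^{2} = \left(- \frac{281}{192}\right)^{2} = \frac{78961}{36864}$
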